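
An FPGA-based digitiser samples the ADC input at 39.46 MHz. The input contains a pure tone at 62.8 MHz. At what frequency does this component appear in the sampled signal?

62.8 MHz mod fs = 23.34 MHz.
23.34 MHz > fs/2 = 19.73 MHz, folds to fs − 23.34 MHz = 16.12 MHz.

16.12 MHz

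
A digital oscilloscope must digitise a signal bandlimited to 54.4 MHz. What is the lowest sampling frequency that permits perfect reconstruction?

108.8 MHz

Nyquist rate = 2 × 54.4 MHz = 108.8 MHz.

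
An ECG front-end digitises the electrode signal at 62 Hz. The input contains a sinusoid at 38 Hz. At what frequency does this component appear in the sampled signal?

24 Hz

38 Hz > fs/2 = 31 Hz, folds to fs − 38 Hz = 24 Hz.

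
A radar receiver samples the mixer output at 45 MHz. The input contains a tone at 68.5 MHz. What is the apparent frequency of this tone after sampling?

21.5 MHz

68.5 MHz mod fs = 23.5 MHz.
23.5 MHz > fs/2 = 22.5 MHz, folds to fs − 23.5 MHz = 21.5 MHz.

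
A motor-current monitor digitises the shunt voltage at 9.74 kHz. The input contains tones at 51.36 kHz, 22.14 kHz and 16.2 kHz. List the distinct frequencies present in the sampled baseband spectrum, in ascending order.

2.66 kHz, 3.28 kHz

fs/2 = 4.87 kHz.
51.36 kHz mod fs = 2.66 kHz.
2.66 kHz ≤ fs/2 = 4.87 kHz, appears at 2.66 kHz.
22.14 kHz mod fs = 2.66 kHz.
2.66 kHz ≤ fs/2 = 4.87 kHz, appears at 2.66 kHz.
16.2 kHz mod fs = 6.46 kHz.
6.46 kHz > fs/2 = 4.87 kHz, folds to fs − 6.46 kHz = 3.28 kHz.
Distinct values: {2.66 kHz, 3.28 kHz}.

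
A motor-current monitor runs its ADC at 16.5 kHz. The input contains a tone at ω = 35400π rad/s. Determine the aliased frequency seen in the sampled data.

1.2 kHz

ω = 35400π rad/s → f = ω/(2π) = 17700 Hz = 17.7 kHz.
17.7 kHz mod fs = 1.2 kHz.
1.2 kHz ≤ fs/2 = 8.25 kHz, appears at 1.2 kHz.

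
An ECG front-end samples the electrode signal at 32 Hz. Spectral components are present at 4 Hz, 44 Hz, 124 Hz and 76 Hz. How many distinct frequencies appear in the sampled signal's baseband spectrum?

fs/2 = 16 Hz.
4 Hz ≤ fs/2 = 16 Hz, passes unchanged.
44 Hz mod fs = 12 Hz.
12 Hz ≤ fs/2 = 16 Hz, appears at 12 Hz.
124 Hz mod fs = 28 Hz.
28 Hz > fs/2 = 16 Hz, folds to fs − 28 Hz = 4 Hz.
76 Hz mod fs = 12 Hz.
12 Hz ≤ fs/2 = 16 Hz, appears at 12 Hz.
Distinct values: {4 Hz, 12 Hz} → 2.

2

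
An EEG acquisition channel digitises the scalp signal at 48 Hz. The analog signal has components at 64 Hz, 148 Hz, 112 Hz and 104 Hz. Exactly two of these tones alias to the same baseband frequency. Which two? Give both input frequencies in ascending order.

fs/2 = 24 Hz.
64 Hz mod fs = 16 Hz.
16 Hz ≤ fs/2 = 24 Hz, appears at 16 Hz.
148 Hz mod fs = 4 Hz.
4 Hz ≤ fs/2 = 24 Hz, appears at 4 Hz.
112 Hz mod fs = 16 Hz.
16 Hz ≤ fs/2 = 24 Hz, appears at 16 Hz.
104 Hz mod fs = 8 Hz.
8 Hz ≤ fs/2 = 24 Hz, appears at 8 Hz.
64 Hz and 112 Hz both map to 16 Hz.

64 Hz, 112 Hz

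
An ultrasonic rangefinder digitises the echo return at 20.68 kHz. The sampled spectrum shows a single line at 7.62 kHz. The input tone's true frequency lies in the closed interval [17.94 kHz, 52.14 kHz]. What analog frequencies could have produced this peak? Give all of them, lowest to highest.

Frequencies that alias to 7.62 kHz are k·fs ± 7.62 kHz for integer k ≥ 0.
k=0: 7.62 kHz.
k=1: 13.06 kHz, 28.3 kHz.
k=2: 33.74 kHz, 48.98 kHz.
k=3: 54.42 kHz, 69.66 kHz.
Within [17.94 kHz, 52.14 kHz]: 28.3 kHz, 33.74 kHz, 48.98 kHz.

28.3 kHz, 33.74 kHz, 48.98 kHz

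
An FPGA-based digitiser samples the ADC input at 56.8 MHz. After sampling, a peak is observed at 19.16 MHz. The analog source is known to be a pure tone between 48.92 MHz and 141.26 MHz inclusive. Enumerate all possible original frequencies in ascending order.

Frequencies that alias to 19.16 MHz are k·fs ± 19.16 MHz for integer k ≥ 0.
k=0: 19.16 MHz.
k=1: 37.64 MHz, 75.96 MHz.
k=2: 94.44 MHz, 132.76 MHz.
k=3: 151.24 MHz, 189.56 MHz.
Within [48.92 MHz, 141.26 MHz]: 75.96 MHz, 94.44 MHz, 132.76 MHz.

75.96 MHz, 94.44 MHz, 132.76 MHz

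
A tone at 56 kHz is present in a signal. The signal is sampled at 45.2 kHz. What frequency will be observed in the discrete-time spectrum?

10.8 kHz

56 kHz mod fs = 10.8 kHz.
10.8 kHz ≤ fs/2 = 22.6 kHz, appears at 10.8 kHz.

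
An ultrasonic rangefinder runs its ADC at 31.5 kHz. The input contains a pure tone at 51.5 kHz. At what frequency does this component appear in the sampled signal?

51.5 kHz mod fs = 20 kHz.
20 kHz > fs/2 = 15.75 kHz, folds to fs − 20 kHz = 11.5 kHz.

11.5 kHz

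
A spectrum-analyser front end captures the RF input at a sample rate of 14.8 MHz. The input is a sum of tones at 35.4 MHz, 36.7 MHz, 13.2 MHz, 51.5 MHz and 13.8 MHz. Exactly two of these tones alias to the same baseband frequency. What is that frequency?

7.1 MHz

fs/2 = 7.4 MHz.
35.4 MHz mod fs = 5.8 MHz.
5.8 MHz ≤ fs/2 = 7.4 MHz, appears at 5.8 MHz.
36.7 MHz mod fs = 7.1 MHz.
7.1 MHz ≤ fs/2 = 7.4 MHz, appears at 7.1 MHz.
13.2 MHz > fs/2 = 7.4 MHz, folds to fs − 13.2 MHz = 1.6 MHz.
51.5 MHz mod fs = 7.1 MHz.
7.1 MHz ≤ fs/2 = 7.4 MHz, appears at 7.1 MHz.
13.8 MHz > fs/2 = 7.4 MHz, folds to fs − 13.8 MHz = 1 MHz.
36.7 MHz and 51.5 MHz both map to 7.1 MHz.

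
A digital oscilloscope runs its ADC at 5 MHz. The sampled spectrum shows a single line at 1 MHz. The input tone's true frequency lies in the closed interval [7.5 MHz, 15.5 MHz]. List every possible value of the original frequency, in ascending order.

9 MHz, 11 MHz, 14 MHz

Frequencies that alias to 1 MHz are k·fs ± 1 MHz for integer k ≥ 0.
k=0: 1 MHz.
k=1: 4 MHz, 6 MHz.
k=2: 9 MHz, 11 MHz.
k=3: 14 MHz, 16 MHz.
k=4: 19 MHz, 21 MHz.
Within [7.5 MHz, 15.5 MHz]: 9 MHz, 11 MHz, 14 MHz.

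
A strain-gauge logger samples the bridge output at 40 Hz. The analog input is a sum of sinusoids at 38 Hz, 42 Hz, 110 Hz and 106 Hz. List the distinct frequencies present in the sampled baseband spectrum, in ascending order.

fs/2 = 20 Hz.
38 Hz > fs/2 = 20 Hz, folds to fs − 38 Hz = 2 Hz.
42 Hz mod fs = 2 Hz.
2 Hz ≤ fs/2 = 20 Hz, appears at 2 Hz.
110 Hz mod fs = 30 Hz.
30 Hz > fs/2 = 20 Hz, folds to fs − 30 Hz = 10 Hz.
106 Hz mod fs = 26 Hz.
26 Hz > fs/2 = 20 Hz, folds to fs − 26 Hz = 14 Hz.
Distinct values: {2 Hz, 10 Hz, 14 Hz}.

2 Hz, 10 Hz, 14 Hz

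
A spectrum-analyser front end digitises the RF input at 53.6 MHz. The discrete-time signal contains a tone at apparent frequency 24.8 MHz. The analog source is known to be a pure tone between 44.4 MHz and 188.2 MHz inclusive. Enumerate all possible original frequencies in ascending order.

Frequencies that alias to 24.8 MHz are k·fs ± 24.8 MHz for integer k ≥ 0.
k=0: 24.8 MHz.
k=1: 28.8 MHz, 78.4 MHz.
k=2: 82.4 MHz, 132 MHz.
k=3: 136 MHz, 185.6 MHz.
k=4: 189.6 MHz, 239.2 MHz.
Within [44.4 MHz, 188.2 MHz]: 78.4 MHz, 82.4 MHz, 132 MHz, 136 MHz, 185.6 MHz.

78.4 MHz, 82.4 MHz, 132 MHz, 136 MHz, 185.6 MHz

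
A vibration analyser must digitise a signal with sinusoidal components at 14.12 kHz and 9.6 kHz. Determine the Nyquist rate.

28.24 kHz

Highest-frequency component: 14.12 kHz.
Nyquist rate = 2 × 14.12 kHz = 28.24 kHz.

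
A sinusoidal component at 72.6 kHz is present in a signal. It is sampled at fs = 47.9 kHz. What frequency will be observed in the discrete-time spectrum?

23.2 kHz

72.6 kHz mod fs = 24.7 kHz.
24.7 kHz > fs/2 = 23.95 kHz, folds to fs − 24.7 kHz = 23.2 kHz.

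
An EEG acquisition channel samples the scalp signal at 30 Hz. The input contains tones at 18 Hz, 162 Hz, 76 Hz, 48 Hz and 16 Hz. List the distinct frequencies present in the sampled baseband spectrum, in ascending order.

12 Hz, 14 Hz

fs/2 = 15 Hz.
18 Hz > fs/2 = 15 Hz, folds to fs − 18 Hz = 12 Hz.
162 Hz mod fs = 12 Hz.
12 Hz ≤ fs/2 = 15 Hz, appears at 12 Hz.
76 Hz mod fs = 16 Hz.
16 Hz > fs/2 = 15 Hz, folds to fs − 16 Hz = 14 Hz.
48 Hz mod fs = 18 Hz.
18 Hz > fs/2 = 15 Hz, folds to fs − 18 Hz = 12 Hz.
16 Hz > fs/2 = 15 Hz, folds to fs − 16 Hz = 14 Hz.
Distinct values: {12 Hz, 14 Hz}.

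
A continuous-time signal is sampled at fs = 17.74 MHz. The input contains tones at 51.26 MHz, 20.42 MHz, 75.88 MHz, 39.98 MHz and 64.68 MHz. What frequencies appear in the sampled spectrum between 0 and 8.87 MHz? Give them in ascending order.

fs/2 = 8.87 MHz.
51.26 MHz mod fs = 15.78 MHz.
15.78 MHz > fs/2 = 8.87 MHz, folds to fs − 15.78 MHz = 1.96 MHz.
20.42 MHz mod fs = 2.68 MHz.
2.68 MHz ≤ fs/2 = 8.87 MHz, appears at 2.68 MHz.
75.88 MHz mod fs = 4.92 MHz.
4.92 MHz ≤ fs/2 = 8.87 MHz, appears at 4.92 MHz.
39.98 MHz mod fs = 4.5 MHz.
4.5 MHz ≤ fs/2 = 8.87 MHz, appears at 4.5 MHz.
64.68 MHz mod fs = 11.46 MHz.
11.46 MHz > fs/2 = 8.87 MHz, folds to fs − 11.46 MHz = 6.28 MHz.
Distinct values: {1.96 MHz, 2.68 MHz, 4.5 MHz, 4.92 MHz, 6.28 MHz}.

1.96 MHz, 2.68 MHz, 4.5 MHz, 4.92 MHz, 6.28 MHz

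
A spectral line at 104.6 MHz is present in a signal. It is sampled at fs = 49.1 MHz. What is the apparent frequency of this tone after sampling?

6.4 MHz

104.6 MHz mod fs = 6.4 MHz.
6.4 MHz ≤ fs/2 = 24.55 MHz, appears at 6.4 MHz.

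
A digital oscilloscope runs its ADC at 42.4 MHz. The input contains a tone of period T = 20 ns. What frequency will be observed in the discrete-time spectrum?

T = 20 ns → f = 1/T = 50 MHz.
50 MHz mod fs = 7.6 MHz.
7.6 MHz ≤ fs/2 = 21.2 MHz, appears at 7.6 MHz.

7.6 MHz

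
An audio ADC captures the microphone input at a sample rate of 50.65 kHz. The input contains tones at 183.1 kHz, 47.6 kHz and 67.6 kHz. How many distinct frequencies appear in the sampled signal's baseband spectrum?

fs/2 = 25.325 kHz.
183.1 kHz mod fs = 31.15 kHz.
31.15 kHz > fs/2 = 25.325 kHz, folds to fs − 31.15 kHz = 19.5 kHz.
47.6 kHz > fs/2 = 25.325 kHz, folds to fs − 47.6 kHz = 3.05 kHz.
67.6 kHz mod fs = 16.95 kHz.
16.95 kHz ≤ fs/2 = 25.325 kHz, appears at 16.95 kHz.
Distinct values: {3.05 kHz, 16.95 kHz, 19.5 kHz} → 3.

3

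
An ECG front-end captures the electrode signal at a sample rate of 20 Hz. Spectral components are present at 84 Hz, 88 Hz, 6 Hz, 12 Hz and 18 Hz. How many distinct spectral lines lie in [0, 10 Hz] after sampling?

4

fs/2 = 10 Hz.
84 Hz mod fs = 4 Hz.
4 Hz ≤ fs/2 = 10 Hz, appears at 4 Hz.
88 Hz mod fs = 8 Hz.
8 Hz ≤ fs/2 = 10 Hz, appears at 8 Hz.
6 Hz ≤ fs/2 = 10 Hz, passes unchanged.
12 Hz > fs/2 = 10 Hz, folds to fs − 12 Hz = 8 Hz.
18 Hz > fs/2 = 10 Hz, folds to fs − 18 Hz = 2 Hz.
Distinct values: {2 Hz, 4 Hz, 6 Hz, 8 Hz} → 4.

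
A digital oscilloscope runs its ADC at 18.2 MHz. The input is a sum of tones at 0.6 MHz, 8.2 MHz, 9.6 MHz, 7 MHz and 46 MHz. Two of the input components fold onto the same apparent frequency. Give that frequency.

8.6 MHz

fs/2 = 9.1 MHz.
0.6 MHz ≤ fs/2 = 9.1 MHz, passes unchanged.
8.2 MHz ≤ fs/2 = 9.1 MHz, passes unchanged.
9.6 MHz > fs/2 = 9.1 MHz, folds to fs − 9.6 MHz = 8.6 MHz.
7 MHz ≤ fs/2 = 9.1 MHz, passes unchanged.
46 MHz mod fs = 9.6 MHz.
9.6 MHz > fs/2 = 9.1 MHz, folds to fs − 9.6 MHz = 8.6 MHz.
9.6 MHz and 46 MHz both map to 8.6 MHz.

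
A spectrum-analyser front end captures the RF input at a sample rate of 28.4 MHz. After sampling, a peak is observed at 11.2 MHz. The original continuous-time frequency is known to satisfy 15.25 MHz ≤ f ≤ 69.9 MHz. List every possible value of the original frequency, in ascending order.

17.2 MHz, 39.6 MHz, 45.6 MHz, 68 MHz

Frequencies that alias to 11.2 MHz are k·fs ± 11.2 MHz for integer k ≥ 0.
k=0: 11.2 MHz.
k=1: 17.2 MHz, 39.6 MHz.
k=2: 45.6 MHz, 68 MHz.
k=3: 74 MHz, 96.4 MHz.
Within [15.25 MHz, 69.9 MHz]: 17.2 MHz, 39.6 MHz, 45.6 MHz, 68 MHz.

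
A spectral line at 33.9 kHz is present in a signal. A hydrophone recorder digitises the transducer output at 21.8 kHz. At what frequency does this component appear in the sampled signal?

9.7 kHz

33.9 kHz mod fs = 12.1 kHz.
12.1 kHz > fs/2 = 10.9 kHz, folds to fs − 12.1 kHz = 9.7 kHz.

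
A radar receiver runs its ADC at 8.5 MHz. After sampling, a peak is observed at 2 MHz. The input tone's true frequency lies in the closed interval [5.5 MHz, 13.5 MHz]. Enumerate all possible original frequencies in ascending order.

6.5 MHz, 10.5 MHz

Frequencies that alias to 2 MHz are k·fs ± 2 MHz for integer k ≥ 0.
k=0: 2 MHz.
k=1: 6.5 MHz, 10.5 MHz.
k=2: 15 MHz, 19 MHz.
Within [5.5 MHz, 13.5 MHz]: 6.5 MHz, 10.5 MHz.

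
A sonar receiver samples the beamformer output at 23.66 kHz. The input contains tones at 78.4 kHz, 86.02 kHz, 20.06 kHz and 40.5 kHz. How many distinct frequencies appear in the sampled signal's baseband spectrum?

4

fs/2 = 11.83 kHz.
78.4 kHz mod fs = 7.42 kHz.
7.42 kHz ≤ fs/2 = 11.83 kHz, appears at 7.42 kHz.
86.02 kHz mod fs = 15.04 kHz.
15.04 kHz > fs/2 = 11.83 kHz, folds to fs − 15.04 kHz = 8.62 kHz.
20.06 kHz > fs/2 = 11.83 kHz, folds to fs − 20.06 kHz = 3.6 kHz.
40.5 kHz mod fs = 16.84 kHz.
16.84 kHz > fs/2 = 11.83 kHz, folds to fs − 16.84 kHz = 6.82 kHz.
Distinct values: {3.6 kHz, 6.82 kHz, 7.42 kHz, 8.62 kHz} → 4.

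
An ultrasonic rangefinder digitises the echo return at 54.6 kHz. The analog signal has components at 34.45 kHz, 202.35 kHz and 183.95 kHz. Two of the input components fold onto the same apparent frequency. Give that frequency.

20.15 kHz

fs/2 = 27.3 kHz.
34.45 kHz > fs/2 = 27.3 kHz, folds to fs − 34.45 kHz = 20.15 kHz.
202.35 kHz mod fs = 38.55 kHz.
38.55 kHz > fs/2 = 27.3 kHz, folds to fs − 38.55 kHz = 16.05 kHz.
183.95 kHz mod fs = 20.15 kHz.
20.15 kHz ≤ fs/2 = 27.3 kHz, appears at 20.15 kHz.
34.45 kHz and 183.95 kHz both map to 20.15 kHz.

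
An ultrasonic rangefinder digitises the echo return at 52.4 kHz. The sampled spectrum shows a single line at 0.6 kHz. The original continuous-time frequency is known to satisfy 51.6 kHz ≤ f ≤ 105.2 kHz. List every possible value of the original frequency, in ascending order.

51.8 kHz, 53 kHz, 104.2 kHz

Frequencies that alias to 0.6 kHz are k·fs ± 0.6 kHz for integer k ≥ 0.
k=0: 0.6 kHz.
k=1: 51.8 kHz, 53 kHz.
k=2: 104.2 kHz, 105.4 kHz.
k=3: 156.6 kHz, 157.8 kHz.
Within [51.6 kHz, 105.2 kHz]: 51.8 kHz, 53 kHz, 104.2 kHz.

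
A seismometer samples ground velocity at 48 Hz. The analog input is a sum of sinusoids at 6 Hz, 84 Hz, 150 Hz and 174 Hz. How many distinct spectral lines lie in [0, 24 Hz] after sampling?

fs/2 = 24 Hz.
6 Hz ≤ fs/2 = 24 Hz, passes unchanged.
84 Hz mod fs = 36 Hz.
36 Hz > fs/2 = 24 Hz, folds to fs − 36 Hz = 12 Hz.
150 Hz mod fs = 6 Hz.
6 Hz ≤ fs/2 = 24 Hz, appears at 6 Hz.
174 Hz mod fs = 30 Hz.
30 Hz > fs/2 = 24 Hz, folds to fs − 30 Hz = 18 Hz.
Distinct values: {6 Hz, 12 Hz, 18 Hz} → 3.

3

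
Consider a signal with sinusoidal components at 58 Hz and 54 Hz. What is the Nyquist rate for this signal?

Highest-frequency component: 58 Hz.
Nyquist rate = 2 × 58 Hz = 116 Hz.

116 Hz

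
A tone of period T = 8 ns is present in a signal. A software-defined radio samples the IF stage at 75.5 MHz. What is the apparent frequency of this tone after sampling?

T = 8 ns → f = 1/T = 125 MHz.
125 MHz mod fs = 49.5 MHz.
49.5 MHz > fs/2 = 37.75 MHz, folds to fs − 49.5 MHz = 26 MHz.

26 MHz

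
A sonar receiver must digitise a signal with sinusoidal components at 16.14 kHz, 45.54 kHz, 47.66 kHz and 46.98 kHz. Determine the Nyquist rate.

95.32 kHz

Highest-frequency component: 47.66 kHz.
Nyquist rate = 2 × 47.66 kHz = 95.32 kHz.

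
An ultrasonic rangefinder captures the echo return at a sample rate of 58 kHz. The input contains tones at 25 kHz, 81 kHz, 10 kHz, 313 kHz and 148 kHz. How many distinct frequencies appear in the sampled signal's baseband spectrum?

4

fs/2 = 29 kHz.
25 kHz ≤ fs/2 = 29 kHz, passes unchanged.
81 kHz mod fs = 23 kHz.
23 kHz ≤ fs/2 = 29 kHz, appears at 23 kHz.
10 kHz ≤ fs/2 = 29 kHz, passes unchanged.
313 kHz mod fs = 23 kHz.
23 kHz ≤ fs/2 = 29 kHz, appears at 23 kHz.
148 kHz mod fs = 32 kHz.
32 kHz > fs/2 = 29 kHz, folds to fs − 32 kHz = 26 kHz.
Distinct values: {10 kHz, 23 kHz, 25 kHz, 26 kHz} → 4.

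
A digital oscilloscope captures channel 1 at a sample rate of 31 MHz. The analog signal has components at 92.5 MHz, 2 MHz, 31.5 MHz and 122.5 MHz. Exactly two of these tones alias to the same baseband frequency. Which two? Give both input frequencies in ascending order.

31.5 MHz, 92.5 MHz

fs/2 = 15.5 MHz.
92.5 MHz mod fs = 30.5 MHz.
30.5 MHz > fs/2 = 15.5 MHz, folds to fs − 30.5 MHz = 0.5 MHz.
2 MHz ≤ fs/2 = 15.5 MHz, passes unchanged.
31.5 MHz mod fs = 0.5 MHz.
0.5 MHz ≤ fs/2 = 15.5 MHz, appears at 0.5 MHz.
122.5 MHz mod fs = 29.5 MHz.
29.5 MHz > fs/2 = 15.5 MHz, folds to fs − 29.5 MHz = 1.5 MHz.
31.5 MHz and 92.5 MHz both map to 0.5 MHz.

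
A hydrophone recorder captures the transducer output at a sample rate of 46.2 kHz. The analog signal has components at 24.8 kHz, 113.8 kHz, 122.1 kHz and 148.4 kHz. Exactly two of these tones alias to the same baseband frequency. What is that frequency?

21.4 kHz

fs/2 = 23.1 kHz.
24.8 kHz > fs/2 = 23.1 kHz, folds to fs − 24.8 kHz = 21.4 kHz.
113.8 kHz mod fs = 21.4 kHz.
21.4 kHz ≤ fs/2 = 23.1 kHz, appears at 21.4 kHz.
122.1 kHz mod fs = 29.7 kHz.
29.7 kHz > fs/2 = 23.1 kHz, folds to fs − 29.7 kHz = 16.5 kHz.
148.4 kHz mod fs = 9.8 kHz.
9.8 kHz ≤ fs/2 = 23.1 kHz, appears at 9.8 kHz.
24.8 kHz and 113.8 kHz both map to 21.4 kHz.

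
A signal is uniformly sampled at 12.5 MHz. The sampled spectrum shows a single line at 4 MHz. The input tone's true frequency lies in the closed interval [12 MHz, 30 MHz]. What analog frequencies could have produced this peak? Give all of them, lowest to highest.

Frequencies that alias to 4 MHz are k·fs ± 4 MHz for integer k ≥ 0.
k=0: 4 MHz.
k=1: 8.5 MHz, 16.5 MHz.
k=2: 21 MHz, 29 MHz.
k=3: 33.5 MHz, 41.5 MHz.
Within [12 MHz, 30 MHz]: 16.5 MHz, 21 MHz, 29 MHz.

16.5 MHz, 21 MHz, 29 MHz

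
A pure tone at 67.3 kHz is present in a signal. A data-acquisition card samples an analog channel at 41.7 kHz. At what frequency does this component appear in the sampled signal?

16.1 kHz

67.3 kHz mod fs = 25.6 kHz.
25.6 kHz > fs/2 = 20.85 kHz, folds to fs − 25.6 kHz = 16.1 kHz.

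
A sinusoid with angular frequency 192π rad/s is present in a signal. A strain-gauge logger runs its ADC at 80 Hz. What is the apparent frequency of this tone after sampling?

16 Hz

ω = 192π rad/s → f = ω/(2π) = 96 Hz.
96 Hz mod fs = 16 Hz.
16 Hz ≤ fs/2 = 40 Hz, appears at 16 Hz.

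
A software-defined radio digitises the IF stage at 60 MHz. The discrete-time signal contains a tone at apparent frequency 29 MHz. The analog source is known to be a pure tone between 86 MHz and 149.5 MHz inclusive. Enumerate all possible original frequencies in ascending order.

89 MHz, 91 MHz, 149 MHz

Frequencies that alias to 29 MHz are k·fs ± 29 MHz for integer k ≥ 0.
k=0: 29 MHz.
k=1: 31 MHz, 89 MHz.
k=2: 91 MHz, 149 MHz.
k=3: 151 MHz, 209 MHz.
Within [86 MHz, 149.5 MHz]: 89 MHz, 91 MHz, 149 MHz.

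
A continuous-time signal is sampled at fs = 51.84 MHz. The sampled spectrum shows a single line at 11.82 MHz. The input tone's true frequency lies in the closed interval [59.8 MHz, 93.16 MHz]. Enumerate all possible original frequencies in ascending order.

Frequencies that alias to 11.82 MHz are k·fs ± 11.82 MHz for integer k ≥ 0.
k=0: 11.82 MHz.
k=1: 40.02 MHz, 63.66 MHz.
k=2: 91.86 MHz, 115.5 MHz.
k=3: 143.7 MHz, 167.34 MHz.
Within [59.8 MHz, 93.16 MHz]: 63.66 MHz, 91.86 MHz.

63.66 MHz, 91.86 MHz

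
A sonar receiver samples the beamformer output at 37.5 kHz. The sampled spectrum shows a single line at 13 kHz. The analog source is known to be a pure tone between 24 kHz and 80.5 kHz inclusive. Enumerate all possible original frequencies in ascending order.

Frequencies that alias to 13 kHz are k·fs ± 13 kHz for integer k ≥ 0.
k=0: 13 kHz.
k=1: 24.5 kHz, 50.5 kHz.
k=2: 62 kHz, 88 kHz.
k=3: 99.5 kHz, 125.5 kHz.
Within [24 kHz, 80.5 kHz]: 24.5 kHz, 50.5 kHz, 62 kHz.

24.5 kHz, 50.5 kHz, 62 kHz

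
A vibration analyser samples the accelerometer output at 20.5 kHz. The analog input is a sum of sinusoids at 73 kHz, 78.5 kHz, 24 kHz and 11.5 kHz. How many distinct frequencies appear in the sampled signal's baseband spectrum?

fs/2 = 10.25 kHz.
73 kHz mod fs = 11.5 kHz.
11.5 kHz > fs/2 = 10.25 kHz, folds to fs − 11.5 kHz = 9 kHz.
78.5 kHz mod fs = 17 kHz.
17 kHz > fs/2 = 10.25 kHz, folds to fs − 17 kHz = 3.5 kHz.
24 kHz mod fs = 3.5 kHz.
3.5 kHz ≤ fs/2 = 10.25 kHz, appears at 3.5 kHz.
11.5 kHz > fs/2 = 10.25 kHz, folds to fs − 11.5 kHz = 9 kHz.
Distinct values: {3.5 kHz, 9 kHz} → 2.

2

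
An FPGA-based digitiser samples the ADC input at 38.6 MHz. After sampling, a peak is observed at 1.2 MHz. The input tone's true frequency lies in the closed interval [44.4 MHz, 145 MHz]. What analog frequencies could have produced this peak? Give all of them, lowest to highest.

76 MHz, 78.4 MHz, 114.6 MHz, 117 MHz

Frequencies that alias to 1.2 MHz are k·fs ± 1.2 MHz for integer k ≥ 0.
k=0: 1.2 MHz.
k=1: 37.4 MHz, 39.8 MHz.
k=2: 76 MHz, 78.4 MHz.
k=3: 114.6 MHz, 117 MHz.
k=4: 153.2 MHz, 155.6 MHz.
Within [44.4 MHz, 145 MHz]: 76 MHz, 78.4 MHz, 114.6 MHz, 117 MHz.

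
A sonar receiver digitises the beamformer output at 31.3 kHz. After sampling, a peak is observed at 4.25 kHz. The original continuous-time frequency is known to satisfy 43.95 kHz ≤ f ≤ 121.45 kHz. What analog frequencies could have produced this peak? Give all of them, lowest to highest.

58.35 kHz, 66.85 kHz, 89.65 kHz, 98.15 kHz, 120.95 kHz

Frequencies that alias to 4.25 kHz are k·fs ± 4.25 kHz for integer k ≥ 0.
k=0: 4.25 kHz.
k=1: 27.05 kHz, 35.55 kHz.
k=2: 58.35 kHz, 66.85 kHz.
k=3: 89.65 kHz, 98.15 kHz.
k=4: 120.95 kHz, 129.45 kHz.
k=5: 152.25 kHz, 160.75 kHz.
Within [43.95 kHz, 121.45 kHz]: 58.35 kHz, 66.85 kHz, 89.65 kHz, 98.15 kHz, 120.95 kHz.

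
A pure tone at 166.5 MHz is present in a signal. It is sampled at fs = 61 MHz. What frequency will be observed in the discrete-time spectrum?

16.5 MHz

166.5 MHz mod fs = 44.5 MHz.
44.5 MHz > fs/2 = 30.5 MHz, folds to fs − 44.5 MHz = 16.5 MHz.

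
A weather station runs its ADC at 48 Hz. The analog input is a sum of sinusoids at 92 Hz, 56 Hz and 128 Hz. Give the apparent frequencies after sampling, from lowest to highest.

fs/2 = 24 Hz.
92 Hz mod fs = 44 Hz.
44 Hz > fs/2 = 24 Hz, folds to fs − 44 Hz = 4 Hz.
56 Hz mod fs = 8 Hz.
8 Hz ≤ fs/2 = 24 Hz, appears at 8 Hz.
128 Hz mod fs = 32 Hz.
32 Hz > fs/2 = 24 Hz, folds to fs − 32 Hz = 16 Hz.
Distinct values: {4 Hz, 8 Hz, 16 Hz}.

4 Hz, 8 Hz, 16 Hz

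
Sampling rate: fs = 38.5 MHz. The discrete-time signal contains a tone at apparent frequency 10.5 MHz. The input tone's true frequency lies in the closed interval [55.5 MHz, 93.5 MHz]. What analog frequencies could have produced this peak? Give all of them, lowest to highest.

Frequencies that alias to 10.5 MHz are k·fs ± 10.5 MHz for integer k ≥ 0.
k=0: 10.5 MHz.
k=1: 28 MHz, 49 MHz.
k=2: 66.5 MHz, 87.5 MHz.
k=3: 105 MHz, 126 MHz.
Within [55.5 MHz, 93.5 MHz]: 66.5 MHz, 87.5 MHz.

66.5 MHz, 87.5 MHz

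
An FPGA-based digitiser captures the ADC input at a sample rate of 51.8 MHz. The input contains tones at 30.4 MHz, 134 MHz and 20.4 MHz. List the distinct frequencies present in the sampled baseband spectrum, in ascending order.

20.4 MHz, 21.4 MHz

fs/2 = 25.9 MHz.
30.4 MHz > fs/2 = 25.9 MHz, folds to fs − 30.4 MHz = 21.4 MHz.
134 MHz mod fs = 30.4 MHz.
30.4 MHz > fs/2 = 25.9 MHz, folds to fs − 30.4 MHz = 21.4 MHz.
20.4 MHz ≤ fs/2 = 25.9 MHz, passes unchanged.
Distinct values: {20.4 MHz, 21.4 MHz}.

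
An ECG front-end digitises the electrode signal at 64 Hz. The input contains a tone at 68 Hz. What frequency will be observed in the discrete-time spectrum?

68 Hz mod fs = 4 Hz.
4 Hz ≤ fs/2 = 32 Hz, appears at 4 Hz.

4 Hz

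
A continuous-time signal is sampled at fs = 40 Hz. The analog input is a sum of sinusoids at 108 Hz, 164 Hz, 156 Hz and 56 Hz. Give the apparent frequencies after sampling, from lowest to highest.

4 Hz, 12 Hz, 16 Hz

fs/2 = 20 Hz.
108 Hz mod fs = 28 Hz.
28 Hz > fs/2 = 20 Hz, folds to fs − 28 Hz = 12 Hz.
164 Hz mod fs = 4 Hz.
4 Hz ≤ fs/2 = 20 Hz, appears at 4 Hz.
156 Hz mod fs = 36 Hz.
36 Hz > fs/2 = 20 Hz, folds to fs − 36 Hz = 4 Hz.
56 Hz mod fs = 16 Hz.
16 Hz ≤ fs/2 = 20 Hz, appears at 16 Hz.
Distinct values: {4 Hz, 12 Hz, 16 Hz}.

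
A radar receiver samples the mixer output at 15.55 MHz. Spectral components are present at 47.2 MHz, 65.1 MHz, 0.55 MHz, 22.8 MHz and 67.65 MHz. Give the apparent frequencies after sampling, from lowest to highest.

0.55 MHz, 2.9 MHz, 5.45 MHz, 7.25 MHz

fs/2 = 7.775 MHz.
47.2 MHz mod fs = 0.55 MHz.
0.55 MHz ≤ fs/2 = 7.775 MHz, appears at 0.55 MHz.
65.1 MHz mod fs = 2.9 MHz.
2.9 MHz ≤ fs/2 = 7.775 MHz, appears at 2.9 MHz.
0.55 MHz ≤ fs/2 = 7.775 MHz, passes unchanged.
22.8 MHz mod fs = 7.25 MHz.
7.25 MHz ≤ fs/2 = 7.775 MHz, appears at 7.25 MHz.
67.65 MHz mod fs = 5.45 MHz.
5.45 MHz ≤ fs/2 = 7.775 MHz, appears at 5.45 MHz.
Distinct values: {0.55 MHz, 2.9 MHz, 5.45 MHz, 7.25 MHz}.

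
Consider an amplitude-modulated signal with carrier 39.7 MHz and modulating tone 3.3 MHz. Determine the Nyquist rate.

86 MHz

AM sidebands sit at fc ± fm = 36.4 MHz and 43 MHz.
Highest-frequency component: 43 MHz.
Nyquist rate = 2 × 43 MHz = 86 MHz.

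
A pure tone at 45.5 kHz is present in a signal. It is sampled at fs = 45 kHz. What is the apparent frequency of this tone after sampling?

0.5 kHz

45.5 kHz mod fs = 0.5 kHz.
0.5 kHz ≤ fs/2 = 22.5 kHz, appears at 0.5 kHz.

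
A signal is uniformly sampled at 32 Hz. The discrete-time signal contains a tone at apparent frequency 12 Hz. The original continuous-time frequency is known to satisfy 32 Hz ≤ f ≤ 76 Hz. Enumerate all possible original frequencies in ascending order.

44 Hz, 52 Hz, 76 Hz

Frequencies that alias to 12 Hz are k·fs ± 12 Hz for integer k ≥ 0.
k=0: 12 Hz.
k=1: 20 Hz, 44 Hz.
k=2: 52 Hz, 76 Hz.
k=3: 84 Hz, 108 Hz.
Within [32 Hz, 76 Hz]: 44 Hz, 52 Hz, 76 Hz.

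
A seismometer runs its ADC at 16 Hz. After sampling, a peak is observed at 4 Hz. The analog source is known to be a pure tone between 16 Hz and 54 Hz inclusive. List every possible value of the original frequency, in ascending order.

Frequencies that alias to 4 Hz are k·fs ± 4 Hz for integer k ≥ 0.
k=0: 4 Hz.
k=1: 12 Hz, 20 Hz.
k=2: 28 Hz, 36 Hz.
k=3: 44 Hz, 52 Hz.
k=4: 60 Hz, 68 Hz.
Within [16 Hz, 54 Hz]: 20 Hz, 28 Hz, 36 Hz, 44 Hz, 52 Hz.

20 Hz, 28 Hz, 36 Hz, 44 Hz, 52 Hz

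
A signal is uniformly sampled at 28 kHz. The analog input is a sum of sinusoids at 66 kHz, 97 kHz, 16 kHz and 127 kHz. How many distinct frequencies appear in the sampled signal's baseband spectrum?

3

fs/2 = 14 kHz.
66 kHz mod fs = 10 kHz.
10 kHz ≤ fs/2 = 14 kHz, appears at 10 kHz.
97 kHz mod fs = 13 kHz.
13 kHz ≤ fs/2 = 14 kHz, appears at 13 kHz.
16 kHz > fs/2 = 14 kHz, folds to fs − 16 kHz = 12 kHz.
127 kHz mod fs = 15 kHz.
15 kHz > fs/2 = 14 kHz, folds to fs − 15 kHz = 13 kHz.
Distinct values: {10 kHz, 12 kHz, 13 kHz} → 3.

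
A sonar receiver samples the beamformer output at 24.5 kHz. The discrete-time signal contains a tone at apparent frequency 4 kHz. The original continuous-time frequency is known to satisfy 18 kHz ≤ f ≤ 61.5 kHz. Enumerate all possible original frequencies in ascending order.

20.5 kHz, 28.5 kHz, 45 kHz, 53 kHz

Frequencies that alias to 4 kHz are k·fs ± 4 kHz for integer k ≥ 0.
k=0: 4 kHz.
k=1: 20.5 kHz, 28.5 kHz.
k=2: 45 kHz, 53 kHz.
k=3: 69.5 kHz, 77.5 kHz.
Within [18 kHz, 61.5 kHz]: 20.5 kHz, 28.5 kHz, 45 kHz, 53 kHz.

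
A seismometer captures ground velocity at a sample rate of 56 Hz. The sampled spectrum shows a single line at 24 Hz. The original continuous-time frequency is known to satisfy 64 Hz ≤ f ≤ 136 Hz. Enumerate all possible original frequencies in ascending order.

80 Hz, 88 Hz, 136 Hz

Frequencies that alias to 24 Hz are k·fs ± 24 Hz for integer k ≥ 0.
k=0: 24 Hz.
k=1: 32 Hz, 80 Hz.
k=2: 88 Hz, 136 Hz.
k=3: 144 Hz, 192 Hz.
Within [64 Hz, 136 Hz]: 80 Hz, 88 Hz, 136 Hz.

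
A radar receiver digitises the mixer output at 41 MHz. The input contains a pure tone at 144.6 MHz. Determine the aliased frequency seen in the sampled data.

19.4 MHz

144.6 MHz mod fs = 21.6 MHz.
21.6 MHz > fs/2 = 20.5 MHz, folds to fs − 21.6 MHz = 19.4 MHz.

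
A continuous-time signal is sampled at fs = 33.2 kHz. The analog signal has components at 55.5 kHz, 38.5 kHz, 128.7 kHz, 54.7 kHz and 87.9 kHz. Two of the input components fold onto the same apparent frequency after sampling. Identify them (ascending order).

fs/2 = 16.6 kHz.
55.5 kHz mod fs = 22.3 kHz.
22.3 kHz > fs/2 = 16.6 kHz, folds to fs − 22.3 kHz = 10.9 kHz.
38.5 kHz mod fs = 5.3 kHz.
5.3 kHz ≤ fs/2 = 16.6 kHz, appears at 5.3 kHz.
128.7 kHz mod fs = 29.1 kHz.
29.1 kHz > fs/2 = 16.6 kHz, folds to fs − 29.1 kHz = 4.1 kHz.
54.7 kHz mod fs = 21.5 kHz.
21.5 kHz > fs/2 = 16.6 kHz, folds to fs − 21.5 kHz = 11.7 kHz.
87.9 kHz mod fs = 21.5 kHz.
21.5 kHz > fs/2 = 16.6 kHz, folds to fs − 21.5 kHz = 11.7 kHz.
54.7 kHz and 87.9 kHz both map to 11.7 kHz.

54.7 kHz, 87.9 kHz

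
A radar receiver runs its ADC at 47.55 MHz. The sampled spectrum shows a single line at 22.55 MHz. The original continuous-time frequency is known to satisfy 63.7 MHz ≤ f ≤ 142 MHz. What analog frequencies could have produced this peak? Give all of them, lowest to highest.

Frequencies that alias to 22.55 MHz are k·fs ± 22.55 MHz for integer k ≥ 0.
k=0: 22.55 MHz.
k=1: 25 MHz, 70.1 MHz.
k=2: 72.55 MHz, 117.65 MHz.
k=3: 120.1 MHz, 165.2 MHz.
k=4: 167.65 MHz, 212.75 MHz.
Within [63.7 MHz, 142 MHz]: 70.1 MHz, 72.55 MHz, 117.65 MHz, 120.1 MHz.

70.1 MHz, 72.55 MHz, 117.65 MHz, 120.1 MHz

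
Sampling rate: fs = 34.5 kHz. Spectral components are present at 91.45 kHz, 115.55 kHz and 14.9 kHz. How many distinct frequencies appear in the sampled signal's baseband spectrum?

fs/2 = 17.25 kHz.
91.45 kHz mod fs = 22.45 kHz.
22.45 kHz > fs/2 = 17.25 kHz, folds to fs − 22.45 kHz = 12.05 kHz.
115.55 kHz mod fs = 12.05 kHz.
12.05 kHz ≤ fs/2 = 17.25 kHz, appears at 12.05 kHz.
14.9 kHz ≤ fs/2 = 17.25 kHz, passes unchanged.
Distinct values: {12.05 kHz, 14.9 kHz} → 2.

2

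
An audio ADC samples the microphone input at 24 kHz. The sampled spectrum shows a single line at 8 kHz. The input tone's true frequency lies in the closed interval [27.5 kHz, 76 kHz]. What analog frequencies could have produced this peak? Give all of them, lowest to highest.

32 kHz, 40 kHz, 56 kHz, 64 kHz

Frequencies that alias to 8 kHz are k·fs ± 8 kHz for integer k ≥ 0.
k=0: 8 kHz.
k=1: 16 kHz, 32 kHz.
k=2: 40 kHz, 56 kHz.
k=3: 64 kHz, 80 kHz.
k=4: 88 kHz, 104 kHz.
Within [27.5 kHz, 76 kHz]: 32 kHz, 40 kHz, 56 kHz, 64 kHz.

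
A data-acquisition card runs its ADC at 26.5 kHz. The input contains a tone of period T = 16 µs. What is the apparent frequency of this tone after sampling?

9.5 kHz

T = 16 µs → f = 1/T = 62.5 kHz.
62.5 kHz mod fs = 9.5 kHz.
9.5 kHz ≤ fs/2 = 13.25 kHz, appears at 9.5 kHz.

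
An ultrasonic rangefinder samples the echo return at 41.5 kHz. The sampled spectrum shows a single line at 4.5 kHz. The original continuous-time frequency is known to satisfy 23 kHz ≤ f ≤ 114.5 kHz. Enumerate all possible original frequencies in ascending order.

37 kHz, 46 kHz, 78.5 kHz, 87.5 kHz

Frequencies that alias to 4.5 kHz are k·fs ± 4.5 kHz for integer k ≥ 0.
k=0: 4.5 kHz.
k=1: 37 kHz, 46 kHz.
k=2: 78.5 kHz, 87.5 kHz.
k=3: 120 kHz, 129 kHz.
Within [23 kHz, 114.5 kHz]: 37 kHz, 46 kHz, 78.5 kHz, 87.5 kHz.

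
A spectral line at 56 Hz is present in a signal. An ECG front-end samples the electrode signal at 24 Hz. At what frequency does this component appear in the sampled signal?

56 Hz mod fs = 8 Hz.
8 Hz ≤ fs/2 = 12 Hz, appears at 8 Hz.

8 Hz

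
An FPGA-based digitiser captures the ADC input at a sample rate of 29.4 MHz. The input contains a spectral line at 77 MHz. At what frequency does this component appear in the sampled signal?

77 MHz mod fs = 18.2 MHz.
18.2 MHz > fs/2 = 14.7 MHz, folds to fs − 18.2 MHz = 11.2 MHz.

11.2 MHz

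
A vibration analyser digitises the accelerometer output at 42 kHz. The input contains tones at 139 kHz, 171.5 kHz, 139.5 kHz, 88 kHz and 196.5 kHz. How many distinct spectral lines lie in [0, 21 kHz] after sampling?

4

fs/2 = 21 kHz.
139 kHz mod fs = 13 kHz.
13 kHz ≤ fs/2 = 21 kHz, appears at 13 kHz.
171.5 kHz mod fs = 3.5 kHz.
3.5 kHz ≤ fs/2 = 21 kHz, appears at 3.5 kHz.
139.5 kHz mod fs = 13.5 kHz.
13.5 kHz ≤ fs/2 = 21 kHz, appears at 13.5 kHz.
88 kHz mod fs = 4 kHz.
4 kHz ≤ fs/2 = 21 kHz, appears at 4 kHz.
196.5 kHz mod fs = 28.5 kHz.
28.5 kHz > fs/2 = 21 kHz, folds to fs − 28.5 kHz = 13.5 kHz.
Distinct values: {3.5 kHz, 4 kHz, 13 kHz, 13.5 kHz} → 4.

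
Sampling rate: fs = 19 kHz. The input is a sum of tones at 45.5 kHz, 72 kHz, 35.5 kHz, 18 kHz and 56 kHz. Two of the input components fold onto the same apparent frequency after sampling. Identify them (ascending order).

fs/2 = 9.5 kHz.
45.5 kHz mod fs = 7.5 kHz.
7.5 kHz ≤ fs/2 = 9.5 kHz, appears at 7.5 kHz.
72 kHz mod fs = 15 kHz.
15 kHz > fs/2 = 9.5 kHz, folds to fs − 15 kHz = 4 kHz.
35.5 kHz mod fs = 16.5 kHz.
16.5 kHz > fs/2 = 9.5 kHz, folds to fs − 16.5 kHz = 2.5 kHz.
18 kHz > fs/2 = 9.5 kHz, folds to fs − 18 kHz = 1 kHz.
56 kHz mod fs = 18 kHz.
18 kHz > fs/2 = 9.5 kHz, folds to fs − 18 kHz = 1 kHz.
18 kHz and 56 kHz both map to 1 kHz.

18 kHz, 56 kHz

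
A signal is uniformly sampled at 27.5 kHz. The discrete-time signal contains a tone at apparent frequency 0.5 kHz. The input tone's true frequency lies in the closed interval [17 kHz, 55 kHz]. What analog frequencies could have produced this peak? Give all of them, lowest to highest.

Frequencies that alias to 0.5 kHz are k·fs ± 0.5 kHz for integer k ≥ 0.
k=0: 0.5 kHz.
k=1: 27 kHz, 28 kHz.
k=2: 54.5 kHz, 55.5 kHz.
k=3: 82 kHz, 83 kHz.
Within [17 kHz, 55 kHz]: 27 kHz, 28 kHz, 54.5 kHz.

27 kHz, 28 kHz, 54.5 kHz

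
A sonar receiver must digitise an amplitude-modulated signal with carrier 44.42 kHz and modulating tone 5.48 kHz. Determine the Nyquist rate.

AM sidebands sit at fc ± fm = 38.94 kHz and 49.9 kHz.
Highest-frequency component: 49.9 kHz.
Nyquist rate = 2 × 49.9 kHz = 99.8 kHz.

99.8 kHz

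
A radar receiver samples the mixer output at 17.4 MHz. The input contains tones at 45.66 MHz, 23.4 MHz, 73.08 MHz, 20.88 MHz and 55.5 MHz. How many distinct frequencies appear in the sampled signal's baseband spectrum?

fs/2 = 8.7 MHz.
45.66 MHz mod fs = 10.86 MHz.
10.86 MHz > fs/2 = 8.7 MHz, folds to fs − 10.86 MHz = 6.54 MHz.
23.4 MHz mod fs = 6 MHz.
6 MHz ≤ fs/2 = 8.7 MHz, appears at 6 MHz.
73.08 MHz mod fs = 3.48 MHz.
3.48 MHz ≤ fs/2 = 8.7 MHz, appears at 3.48 MHz.
20.88 MHz mod fs = 3.48 MHz.
3.48 MHz ≤ fs/2 = 8.7 MHz, appears at 3.48 MHz.
55.5 MHz mod fs = 3.3 MHz.
3.3 MHz ≤ fs/2 = 8.7 MHz, appears at 3.3 MHz.
Distinct values: {3.3 MHz, 3.48 MHz, 6 MHz, 6.54 MHz} → 4.

4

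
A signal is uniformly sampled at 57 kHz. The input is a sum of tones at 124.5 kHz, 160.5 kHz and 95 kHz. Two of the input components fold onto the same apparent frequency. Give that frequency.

10.5 kHz

fs/2 = 28.5 kHz.
124.5 kHz mod fs = 10.5 kHz.
10.5 kHz ≤ fs/2 = 28.5 kHz, appears at 10.5 kHz.
160.5 kHz mod fs = 46.5 kHz.
46.5 kHz > fs/2 = 28.5 kHz, folds to fs − 46.5 kHz = 10.5 kHz.
95 kHz mod fs = 38 kHz.
38 kHz > fs/2 = 28.5 kHz, folds to fs − 38 kHz = 19 kHz.
124.5 kHz and 160.5 kHz both map to 10.5 kHz.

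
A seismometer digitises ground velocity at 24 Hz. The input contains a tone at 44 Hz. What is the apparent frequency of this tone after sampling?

44 Hz mod fs = 20 Hz.
20 Hz > fs/2 = 12 Hz, folds to fs − 20 Hz = 4 Hz.

4 Hz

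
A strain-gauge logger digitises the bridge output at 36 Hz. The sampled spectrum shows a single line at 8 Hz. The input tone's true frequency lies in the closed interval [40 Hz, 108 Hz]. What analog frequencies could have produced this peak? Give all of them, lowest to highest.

Frequencies that alias to 8 Hz are k·fs ± 8 Hz for integer k ≥ 0.
k=0: 8 Hz.
k=1: 28 Hz, 44 Hz.
k=2: 64 Hz, 80 Hz.
k=3: 100 Hz, 116 Hz.
k=4: 136 Hz, 152 Hz.
Within [40 Hz, 108 Hz]: 44 Hz, 64 Hz, 80 Hz, 100 Hz.

44 Hz, 64 Hz, 80 Hz, 100 Hz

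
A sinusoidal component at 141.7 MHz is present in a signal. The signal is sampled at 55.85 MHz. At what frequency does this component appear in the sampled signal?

141.7 MHz mod fs = 30 MHz.
30 MHz > fs/2 = 27.925 MHz, folds to fs − 30 MHz = 25.85 MHz.

25.85 MHz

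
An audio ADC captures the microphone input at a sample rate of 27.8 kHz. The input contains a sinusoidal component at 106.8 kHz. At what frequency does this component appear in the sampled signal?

106.8 kHz mod fs = 23.4 kHz.
23.4 kHz > fs/2 = 13.9 kHz, folds to fs − 23.4 kHz = 4.4 kHz.

4.4 kHz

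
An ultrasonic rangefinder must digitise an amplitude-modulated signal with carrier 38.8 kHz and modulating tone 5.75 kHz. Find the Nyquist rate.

AM sidebands sit at fc ± fm = 33.05 kHz and 44.55 kHz.
Highest-frequency component: 44.55 kHz.
Nyquist rate = 2 × 44.55 kHz = 89.1 kHz.

89.1 kHz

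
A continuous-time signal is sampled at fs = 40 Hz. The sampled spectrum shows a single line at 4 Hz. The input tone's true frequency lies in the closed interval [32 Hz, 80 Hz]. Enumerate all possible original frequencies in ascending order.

Frequencies that alias to 4 Hz are k·fs ± 4 Hz for integer k ≥ 0.
k=0: 4 Hz.
k=1: 36 Hz, 44 Hz.
k=2: 76 Hz, 84 Hz.
k=3: 116 Hz, 124 Hz.
Within [32 Hz, 80 Hz]: 36 Hz, 44 Hz, 76 Hz.

36 Hz, 44 Hz, 76 Hz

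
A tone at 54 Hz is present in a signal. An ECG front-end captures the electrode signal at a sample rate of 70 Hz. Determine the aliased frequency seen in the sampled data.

16 Hz

54 Hz > fs/2 = 35 Hz, folds to fs − 54 Hz = 16 Hz.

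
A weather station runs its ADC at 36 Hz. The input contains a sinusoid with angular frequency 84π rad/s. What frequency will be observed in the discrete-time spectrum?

ω = 84π rad/s → f = ω/(2π) = 42 Hz.
42 Hz mod fs = 6 Hz.
6 Hz ≤ fs/2 = 18 Hz, appears at 6 Hz.

6 Hz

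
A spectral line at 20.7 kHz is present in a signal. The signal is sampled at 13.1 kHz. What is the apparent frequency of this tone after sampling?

20.7 kHz mod fs = 7.6 kHz.
7.6 kHz > fs/2 = 6.55 kHz, folds to fs − 7.6 kHz = 5.5 kHz.

5.5 kHz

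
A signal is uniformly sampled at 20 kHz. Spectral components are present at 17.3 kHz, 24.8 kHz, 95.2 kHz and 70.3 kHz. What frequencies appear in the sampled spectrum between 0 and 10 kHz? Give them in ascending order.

fs/2 = 10 kHz.
17.3 kHz > fs/2 = 10 kHz, folds to fs − 17.3 kHz = 2.7 kHz.
24.8 kHz mod fs = 4.8 kHz.
4.8 kHz ≤ fs/2 = 10 kHz, appears at 4.8 kHz.
95.2 kHz mod fs = 15.2 kHz.
15.2 kHz > fs/2 = 10 kHz, folds to fs − 15.2 kHz = 4.8 kHz.
70.3 kHz mod fs = 10.3 kHz.
10.3 kHz > fs/2 = 10 kHz, folds to fs − 10.3 kHz = 9.7 kHz.
Distinct values: {2.7 kHz, 4.8 kHz, 9.7 kHz}.

2.7 kHz, 4.8 kHz, 9.7 kHz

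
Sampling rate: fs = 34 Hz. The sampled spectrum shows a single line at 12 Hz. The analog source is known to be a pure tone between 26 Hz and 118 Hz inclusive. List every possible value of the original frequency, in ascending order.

46 Hz, 56 Hz, 80 Hz, 90 Hz, 114 Hz

Frequencies that alias to 12 Hz are k·fs ± 12 Hz for integer k ≥ 0.
k=0: 12 Hz.
k=1: 22 Hz, 46 Hz.
k=2: 56 Hz, 80 Hz.
k=3: 90 Hz, 114 Hz.
k=4: 124 Hz, 148 Hz.
Within [26 Hz, 118 Hz]: 46 Hz, 56 Hz, 80 Hz, 90 Hz, 114 Hz.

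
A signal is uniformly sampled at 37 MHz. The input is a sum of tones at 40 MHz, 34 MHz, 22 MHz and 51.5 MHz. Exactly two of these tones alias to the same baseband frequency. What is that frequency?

fs/2 = 18.5 MHz.
40 MHz mod fs = 3 MHz.
3 MHz ≤ fs/2 = 18.5 MHz, appears at 3 MHz.
34 MHz > fs/2 = 18.5 MHz, folds to fs − 34 MHz = 3 MHz.
22 MHz > fs/2 = 18.5 MHz, folds to fs − 22 MHz = 15 MHz.
51.5 MHz mod fs = 14.5 MHz.
14.5 MHz ≤ fs/2 = 18.5 MHz, appears at 14.5 MHz.
34 MHz and 40 MHz both map to 3 MHz.

3 MHz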